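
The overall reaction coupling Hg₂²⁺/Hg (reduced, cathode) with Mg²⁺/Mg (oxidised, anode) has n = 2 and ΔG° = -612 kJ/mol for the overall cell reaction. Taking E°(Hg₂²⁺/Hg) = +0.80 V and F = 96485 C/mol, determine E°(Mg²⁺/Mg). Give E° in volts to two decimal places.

E°cell = −ΔG°/(nF) = −(-612×10³)/((2)(96485)) = +3.171 V.
Since Hg₂²⁺/Hg is the cathode and Mg²⁺/Mg the anode, E°cell = E°(Hg₂²⁺/Hg) − E°(Mg²⁺/Mg).
So E°(Mg²⁺/Mg) = E°(Hg₂²⁺/Hg) − E°cell = (+0.80) − (+3.171) = -2.37 V.

-2.37 V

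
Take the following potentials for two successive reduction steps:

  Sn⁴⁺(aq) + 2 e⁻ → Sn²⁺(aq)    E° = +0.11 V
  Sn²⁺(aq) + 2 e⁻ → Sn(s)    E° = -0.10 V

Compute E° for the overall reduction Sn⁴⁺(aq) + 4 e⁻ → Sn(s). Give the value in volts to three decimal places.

Adding the free-energy changes (−nFE°) of the two steps gives −n₃FE°₃ = −n₁FE°₁ − n₂FE°₂.
E°₃ = (2×+0.11 + 2×-0.10) / 4 = (+0.020) / 4 = +0.005 V.

+0.005 V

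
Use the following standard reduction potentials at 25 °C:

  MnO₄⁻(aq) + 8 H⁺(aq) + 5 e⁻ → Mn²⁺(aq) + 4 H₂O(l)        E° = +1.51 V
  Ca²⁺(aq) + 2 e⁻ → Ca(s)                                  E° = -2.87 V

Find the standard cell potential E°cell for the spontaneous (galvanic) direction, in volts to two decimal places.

+4.38 V

The MnO₄⁻/Mn²⁺ couple has the higher reduction potential, so it is the cathode; Ca²⁺/Ca is oxidised at the anode.
E°cell = E°(cathode) − E°(anode) = (+1.51) − (-2.87) = +4.38 V.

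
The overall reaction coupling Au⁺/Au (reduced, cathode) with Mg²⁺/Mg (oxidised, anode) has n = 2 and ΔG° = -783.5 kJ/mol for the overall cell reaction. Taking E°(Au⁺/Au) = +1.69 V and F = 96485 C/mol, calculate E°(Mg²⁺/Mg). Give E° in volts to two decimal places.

E°cell = −ΔG°/(nF) = −(-783.5×10³)/((2)(96485)) = +4.060 V.
Since Au⁺/Au is the cathode and Mg²⁺/Mg the anode, E°cell = E°(Au⁺/Au) − E°(Mg²⁺/Mg).
So E°(Mg²⁺/Mg) = E°(Au⁺/Au) − E°cell = (+1.69) − (+4.060) = -2.37 V.

-2.37 V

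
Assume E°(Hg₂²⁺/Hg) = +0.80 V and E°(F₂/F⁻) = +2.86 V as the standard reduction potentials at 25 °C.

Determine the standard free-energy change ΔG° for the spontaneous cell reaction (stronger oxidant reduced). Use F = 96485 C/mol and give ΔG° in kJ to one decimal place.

-397.5 kJ

F₂/F⁻ (E° = +2.86 V) is the cathode; Hg₂²⁺/Hg (E° = +0.80 V) is the anode, so E°cell = +2.06 V.
Balancing electrons gives n = 2 (lcm of 2 and 2).
ΔG° = −nFE° = −(2)(96485)(+2.06) = -397,518 J = -397.5 kJ.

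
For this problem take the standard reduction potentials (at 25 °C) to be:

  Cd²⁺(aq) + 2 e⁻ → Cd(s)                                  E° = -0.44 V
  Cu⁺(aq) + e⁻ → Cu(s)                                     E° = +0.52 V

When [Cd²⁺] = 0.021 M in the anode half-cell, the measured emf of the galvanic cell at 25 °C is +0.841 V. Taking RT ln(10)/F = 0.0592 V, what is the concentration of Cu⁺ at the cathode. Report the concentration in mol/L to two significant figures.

Cu⁺/Cu is the cathode, Cd²⁺/Cd the anode: E°cell = +0.96 V, n = 2.
Overall reaction: 2 Cu⁺(aq) + Cd(s) → 2 Cu(s) + Cd²⁺(aq); Q = [Cd²⁺]^1/[Cu⁺]^2.
From E = E° − (0.0592/n) log Q: log Q = (E° − E)·n/0.0592 = (+0.96 − (+0.841))·2/0.0592 = 4.0203.
So 2·log[Cu⁺] = 1·log(0.021) − log Q = -1.6778 − (4.0203) = -5.6981; log[Cu⁺] = -5.6981 / 2 = -2.8491; [Cu⁺] = 10^(-2.8491) ≈ 0.0014 M.

0.0014 M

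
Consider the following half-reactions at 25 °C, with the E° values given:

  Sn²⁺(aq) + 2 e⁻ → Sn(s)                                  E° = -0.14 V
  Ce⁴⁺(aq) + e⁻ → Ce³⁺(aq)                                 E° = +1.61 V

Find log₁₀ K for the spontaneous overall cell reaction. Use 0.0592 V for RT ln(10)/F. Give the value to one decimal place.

Cathode: Ce⁴⁺/Ce³⁺; anode: Sn²⁺/Sn. E°cell = +1.75 V, n = 2.
log K = nE°cell / 0.0592 = (2)(+1.75) / 0.0592 = 59.1.

59.1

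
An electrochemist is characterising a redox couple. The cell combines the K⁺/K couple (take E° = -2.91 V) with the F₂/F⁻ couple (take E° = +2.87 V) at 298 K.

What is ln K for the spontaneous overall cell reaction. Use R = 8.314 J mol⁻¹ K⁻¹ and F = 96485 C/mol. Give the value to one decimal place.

Cathode: F₂/F⁻; anode: K⁺/K. E°cell = (+2.87) − (-2.91) = +5.78 V, with n = 2.
ΔG° = −nFE° = −RT ln K, so ln K = nFE°/(RT) = (2)(96485)(+5.78) / ((8.314)(298)) = 450.185.

450.2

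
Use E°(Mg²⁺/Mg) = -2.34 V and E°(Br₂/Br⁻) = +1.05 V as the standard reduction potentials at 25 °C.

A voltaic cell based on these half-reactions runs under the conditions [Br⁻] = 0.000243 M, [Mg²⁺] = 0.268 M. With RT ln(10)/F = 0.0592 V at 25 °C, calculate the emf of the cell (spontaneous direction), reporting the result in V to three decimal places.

Br₂/Br⁻ is the cathode (higher E°), Mg²⁺/Mg the anode: E°cell = +1.05 − (-2.34) = +3.39 V, n = 2.
Overall: Br₂(l) + Mg(s) → 2 Br⁻(aq) + Mg²⁺(aq)
Q = [Br⁻]^2·[Mg²⁺]; log Q = -7.801.
E = E° − (0.0592/n) log Q = +3.39 − (0.0592/2)(-7.801) = +3.621 V.

+3.621 V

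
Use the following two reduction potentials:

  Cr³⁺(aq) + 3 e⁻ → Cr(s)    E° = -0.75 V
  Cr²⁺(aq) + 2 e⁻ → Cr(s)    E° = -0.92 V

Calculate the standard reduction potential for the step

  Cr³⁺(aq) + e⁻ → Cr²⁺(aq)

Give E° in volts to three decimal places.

-0.410 V

Sequential free energies add, so n₃E°₃ = n₁E°₁ + n₂E°₂.
With n₃ = 3, and the known step contributing 2×(-0.92) V, the unknown satisfies 1·E° = 3×(-0.75) − 2×(-0.92) = -0.410.
E° = -0.410 / 1 = -0.410 V.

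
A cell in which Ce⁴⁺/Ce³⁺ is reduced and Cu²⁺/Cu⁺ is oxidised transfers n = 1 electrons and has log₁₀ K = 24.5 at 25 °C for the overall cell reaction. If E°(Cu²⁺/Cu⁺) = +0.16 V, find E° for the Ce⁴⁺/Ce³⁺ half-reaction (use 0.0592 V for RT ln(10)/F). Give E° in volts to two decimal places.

E°cell = (0.0592/n)·log K = (0.0592/1)(24.5) = +1.450 V.
Since Ce⁴⁺/Ce³⁺ is the cathode and Cu²⁺/Cu⁺ the anode, E°cell = E°(Ce⁴⁺/Ce³⁺) − E°(Cu²⁺/Cu⁺).
So E°(Ce⁴⁺/Ce³⁺) = E°cell + E°(Cu²⁺/Cu⁺) = +1.450 + (+0.16) = +1.61 V.

+1.61 V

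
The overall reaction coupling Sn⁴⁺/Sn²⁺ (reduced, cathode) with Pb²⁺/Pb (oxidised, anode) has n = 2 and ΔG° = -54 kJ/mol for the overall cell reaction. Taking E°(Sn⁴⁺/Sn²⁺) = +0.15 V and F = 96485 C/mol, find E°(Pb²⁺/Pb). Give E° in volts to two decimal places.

-0.13 V

E°cell = −ΔG°/(nF) = −(-54×10³)/((2)(96485)) = +0.280 V.
Since Sn⁴⁺/Sn²⁺ is the cathode and Pb²⁺/Pb the anode, E°cell = E°(Sn⁴⁺/Sn²⁺) − E°(Pb²⁺/Pb).
So E°(Pb²⁺/Pb) = E°(Sn⁴⁺/Sn²⁺) − E°cell = (+0.15) − (+0.280) = -0.13 V.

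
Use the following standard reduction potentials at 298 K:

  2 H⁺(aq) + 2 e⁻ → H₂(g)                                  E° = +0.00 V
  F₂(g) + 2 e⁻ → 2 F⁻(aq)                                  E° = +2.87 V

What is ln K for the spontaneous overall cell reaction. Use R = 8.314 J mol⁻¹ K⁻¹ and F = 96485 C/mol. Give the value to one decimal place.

Cathode: F₂/F⁻; anode: H⁺/H₂. E°cell = (+2.87) − (+0.00) = +2.87 V, with n = 2.
ΔG° = −nFE° = −RT ln K, so ln K = nFE°/(RT) = (2)(96485)(+2.87) / ((8.314)(298)) = 223.535.

223.5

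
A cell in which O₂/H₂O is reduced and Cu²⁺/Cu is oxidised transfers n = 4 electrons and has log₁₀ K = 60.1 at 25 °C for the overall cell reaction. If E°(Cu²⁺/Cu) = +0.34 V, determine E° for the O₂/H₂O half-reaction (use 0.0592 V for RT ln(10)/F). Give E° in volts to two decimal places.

+1.23 V

E°cell = (0.0592/n)·log K = (0.0592/4)(60.1) = +0.889 V.
Since O₂/H₂O is the cathode and Cu²⁺/Cu the anode, E°cell = E°(O₂/H₂O) − E°(Cu²⁺/Cu).
So E°(O₂/H₂O) = E°cell + E°(Cu²⁺/Cu) = +0.889 + (+0.34) = +1.23 V.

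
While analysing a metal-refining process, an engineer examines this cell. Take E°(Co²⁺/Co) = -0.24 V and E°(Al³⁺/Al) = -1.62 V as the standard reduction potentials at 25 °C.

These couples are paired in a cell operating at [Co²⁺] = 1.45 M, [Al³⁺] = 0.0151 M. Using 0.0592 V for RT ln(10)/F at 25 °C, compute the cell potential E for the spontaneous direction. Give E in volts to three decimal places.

Co²⁺/Co is the cathode (higher E°), Al³⁺/Al the anode: E°cell = -0.24 − (-1.62) = +1.38 V, n = 6.
Overall: 3 Co²⁺(aq) + 2 Al(s) → 3 Co(s) + 2 Al³⁺(aq)
Q = [Al³⁺]^2 / ([Co²⁺]^3); log Q = -4.126.
E = E° − (0.0592/n) log Q = +1.38 − (0.0592/6)(-4.126) = +1.421 V.

+1.421 V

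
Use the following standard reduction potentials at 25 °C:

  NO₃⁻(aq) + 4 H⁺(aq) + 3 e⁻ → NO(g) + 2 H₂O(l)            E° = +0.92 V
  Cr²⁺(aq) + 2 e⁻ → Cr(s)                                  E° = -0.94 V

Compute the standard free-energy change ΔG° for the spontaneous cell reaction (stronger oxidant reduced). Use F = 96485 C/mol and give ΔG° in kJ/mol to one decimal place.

-1076.8 kJ/mol

NO₃⁻/NO (E° = +0.92 V) is the cathode; Cr²⁺/Cr (E° = -0.94 V) is the anode, so E°cell = +1.86 V.
Balancing electrons gives n = 6 (lcm of 3 and 2).
ΔG° = −nFE° = −(6)(96485)(+1.86) = -1,076,773 J = -1076.8 kJ/mol.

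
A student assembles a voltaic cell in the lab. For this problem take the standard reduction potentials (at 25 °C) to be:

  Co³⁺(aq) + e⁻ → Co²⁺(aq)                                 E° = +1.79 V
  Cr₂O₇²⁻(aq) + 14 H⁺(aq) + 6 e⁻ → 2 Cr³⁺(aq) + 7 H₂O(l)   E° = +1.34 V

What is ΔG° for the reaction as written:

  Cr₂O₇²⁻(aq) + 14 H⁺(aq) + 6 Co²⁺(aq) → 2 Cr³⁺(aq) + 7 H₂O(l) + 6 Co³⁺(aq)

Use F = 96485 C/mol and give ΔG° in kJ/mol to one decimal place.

+260.5 kJ/mol

As written, Cr₂O₇²⁻/Cr³⁺ is reduced (cathode) and Co³⁺/Co²⁺ is oxidised (anode), so E°cell = (+1.34) − (+1.79) = -0.45 V.
Balancing electrons gives n = 6.
ΔG° = −nFE° = −(6)(96485)(-0.45) = 260,510 J = +260.5 kJ/mol.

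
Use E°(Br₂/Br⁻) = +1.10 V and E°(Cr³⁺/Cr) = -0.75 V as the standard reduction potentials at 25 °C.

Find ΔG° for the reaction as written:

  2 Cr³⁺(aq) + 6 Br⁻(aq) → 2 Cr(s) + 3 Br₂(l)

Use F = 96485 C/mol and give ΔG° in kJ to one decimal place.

As written, Cr³⁺/Cr is reduced (cathode) and Br₂/Br⁻ is oxidised (anode), so E°cell = (-0.75) − (+1.10) = -1.85 V.
Balancing electrons gives n = 6.
ΔG° = −nFE° = −(6)(96485)(-1.85) = 1,070,984 J = +1071.0 kJ.

+1071.0 kJ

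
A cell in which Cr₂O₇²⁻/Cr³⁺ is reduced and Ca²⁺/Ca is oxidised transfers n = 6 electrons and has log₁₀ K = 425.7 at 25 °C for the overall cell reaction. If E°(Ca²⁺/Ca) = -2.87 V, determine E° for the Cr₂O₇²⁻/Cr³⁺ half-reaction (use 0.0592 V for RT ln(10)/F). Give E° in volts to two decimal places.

E°cell = (0.0592/n)·log K = (0.0592/6)(425.7) = +4.200 V.
Since Cr₂O₇²⁻/Cr³⁺ is the cathode and Ca²⁺/Ca the anode, E°cell = E°(Cr₂O₇²⁻/Cr³⁺) − E°(Ca²⁺/Ca).
So E°(Cr₂O₇²⁻/Cr³⁺) = E°cell + E°(Ca²⁺/Ca) = +4.200 + (-2.87) = +1.33 V.

+1.33 V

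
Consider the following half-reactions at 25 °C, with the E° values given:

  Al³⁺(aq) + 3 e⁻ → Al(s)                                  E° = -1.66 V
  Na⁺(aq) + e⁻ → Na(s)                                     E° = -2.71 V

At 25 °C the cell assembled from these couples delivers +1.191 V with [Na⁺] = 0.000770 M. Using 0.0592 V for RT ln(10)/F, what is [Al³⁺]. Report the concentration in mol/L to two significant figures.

0.0064 M

Al³⁺/Al is the cathode, Na⁺/Na the anode: E°cell = +1.05 V, n = 3.
Overall reaction: Al³⁺(aq) + 3 Na(s) → Al(s) + 3 Na⁺(aq); Q = [Na⁺]^3/[Al³⁺]^1.
From E = E° − (0.0592/n) log Q: log Q = (E° − E)·n/0.0592 = (+1.05 − (+1.191))·3/0.0592 = -7.1453.
So 1·log[Al³⁺] = 3·log(0.00077) − log Q = -9.3405 − (-7.1453) = -2.1952; [Al³⁺] = 10^(-2.1952) ≈ 0.0064 M.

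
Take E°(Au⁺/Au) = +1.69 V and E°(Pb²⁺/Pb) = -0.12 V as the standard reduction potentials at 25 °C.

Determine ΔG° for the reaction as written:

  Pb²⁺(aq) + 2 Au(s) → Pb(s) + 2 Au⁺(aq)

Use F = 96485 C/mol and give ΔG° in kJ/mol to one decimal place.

As written, Pb²⁺/Pb is reduced (cathode) and Au⁺/Au is oxidised (anode), so E°cell = (-0.12) − (+1.69) = -1.81 V.
Balancing electrons gives n = 2.
ΔG° = −nFE° = −(2)(96485)(-1.81) = 349,276 J = +349.3 kJ/mol.

+349.3 kJ/mol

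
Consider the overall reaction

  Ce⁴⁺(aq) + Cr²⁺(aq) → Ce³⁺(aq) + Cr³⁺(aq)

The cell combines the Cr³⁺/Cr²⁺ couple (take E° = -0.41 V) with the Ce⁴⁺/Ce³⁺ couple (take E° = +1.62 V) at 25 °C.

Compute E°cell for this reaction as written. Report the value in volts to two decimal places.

The Ce⁴⁺/Ce³⁺ couple has the higher reduction potential, so it is the cathode; Cr³⁺/Cr²⁺ is oxidised at the anode.
E°cell = E°(cathode) − E°(anode) = (+1.62) − (-0.41) = +2.03 V.

+2.03 V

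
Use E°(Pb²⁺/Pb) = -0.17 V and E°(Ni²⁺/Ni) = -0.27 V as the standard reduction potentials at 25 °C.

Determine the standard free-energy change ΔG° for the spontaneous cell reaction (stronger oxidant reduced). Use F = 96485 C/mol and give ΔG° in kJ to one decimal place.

Pb²⁺/Pb (E° = -0.17 V) is the cathode; Ni²⁺/Ni (E° = -0.27 V) is the anode, so E°cell = +0.10 V.
Balancing electrons gives n = 2 (lcm of 2 and 2).
ΔG° = −nFE° = −(2)(96485)(+0.10) = -19,297 J = -19.3 kJ.

-19.3 kJ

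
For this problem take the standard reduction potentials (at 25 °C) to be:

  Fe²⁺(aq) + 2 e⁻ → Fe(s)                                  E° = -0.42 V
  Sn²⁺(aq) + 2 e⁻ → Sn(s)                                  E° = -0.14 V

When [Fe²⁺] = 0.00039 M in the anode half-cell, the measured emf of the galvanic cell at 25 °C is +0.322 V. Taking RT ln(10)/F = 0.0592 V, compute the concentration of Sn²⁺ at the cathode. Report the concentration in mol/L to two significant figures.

Sn²⁺/Sn is the cathode, Fe²⁺/Fe the anode: E°cell = +0.28 V, n = 2.
Overall reaction: Sn²⁺(aq) + Fe(s) → Sn(s) + Fe²⁺(aq); Q = [Fe²⁺]^1/[Sn²⁺]^1.
From E = E° − (0.0592/n) log Q: log Q = (E° − E)·n/0.0592 = (+0.28 − (+0.322))·2/0.0592 = -1.4189.
So 1·log[Sn²⁺] = 1·log(0.00039) − log Q = -3.4089 − (-1.4189) = -1.9900; [Sn²⁺] = 10^(-1.9900) ≈ 0.010 M.

0.010 M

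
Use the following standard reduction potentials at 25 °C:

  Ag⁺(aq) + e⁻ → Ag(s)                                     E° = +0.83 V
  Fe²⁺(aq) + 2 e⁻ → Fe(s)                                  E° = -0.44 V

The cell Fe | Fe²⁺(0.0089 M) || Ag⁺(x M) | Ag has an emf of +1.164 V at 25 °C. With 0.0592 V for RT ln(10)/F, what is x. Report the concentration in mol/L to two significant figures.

0.0015 M

Ag⁺/Ag is the cathode, Fe²⁺/Fe the anode: E°cell = +1.27 V, n = 2.
Overall reaction: 2 Ag⁺(aq) + Fe(s) → 2 Ag(s) + Fe²⁺(aq); Q = [Fe²⁺]^1/[Ag⁺]^2.
From E = E° − (0.0592/n) log Q: log Q = (E° − E)·n/0.0592 = (+1.27 − (+1.164))·2/0.0592 = 3.5811.
So 2·log[Ag⁺] = 1·log(0.0089) − log Q = -2.0506 − (3.5811) = -5.6317; log[Ag⁺] = -5.6317 / 2 = -2.8159; [Ag⁺] = 10^(-2.8159) ≈ 0.0015 M.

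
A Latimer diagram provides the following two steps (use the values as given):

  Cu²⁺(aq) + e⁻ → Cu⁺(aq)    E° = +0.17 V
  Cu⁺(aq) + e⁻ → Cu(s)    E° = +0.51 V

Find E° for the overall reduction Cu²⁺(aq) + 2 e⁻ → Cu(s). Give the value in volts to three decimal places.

Standard free energies of sequential steps add: ΔG°₃ = ΔG°₁ + ΔG°₂, so n₃E°₃ = n₁E°₁ + n₂E°₂.
E°₃ = (1×+0.17 + 1×+0.51) / 2 = (+0.680) / 2 = +0.340 V.

+0.340 V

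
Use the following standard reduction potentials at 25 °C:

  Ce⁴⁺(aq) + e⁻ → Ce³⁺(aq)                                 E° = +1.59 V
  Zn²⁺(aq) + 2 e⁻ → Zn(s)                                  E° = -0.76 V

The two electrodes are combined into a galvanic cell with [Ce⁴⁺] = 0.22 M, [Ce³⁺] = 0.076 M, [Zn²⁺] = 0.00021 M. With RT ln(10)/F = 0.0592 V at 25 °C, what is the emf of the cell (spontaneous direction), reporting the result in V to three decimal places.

Ce⁴⁺/Ce³⁺ is the cathode (higher E°), Zn²⁺/Zn the anode: E°cell = +1.59 − (-0.76) = +2.35 V, n = 2.
Overall: 2 Ce⁴⁺(aq) + Zn(s) → 2 Ce³⁺(aq) + Zn²⁺(aq)
Q = [Ce³⁺]^2·[Zn²⁺] / ([Ce⁴⁺]^2); log Q = -4.601.
E = E° − (0.0592/n) log Q = +2.35 − (0.0592/2)(-4.601) = +2.486 V.

+2.486 V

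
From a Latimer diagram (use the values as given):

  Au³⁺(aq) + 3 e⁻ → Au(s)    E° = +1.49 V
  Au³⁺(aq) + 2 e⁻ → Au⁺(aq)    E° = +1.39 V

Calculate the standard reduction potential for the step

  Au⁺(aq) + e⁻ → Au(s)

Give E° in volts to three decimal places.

+1.690 V

Sequential free energies add, so n₃E°₃ = n₁E°₁ + n₂E°₂.
With n₃ = 3, and the known step contributing 2×(+1.39) V, the unknown satisfies 1·E° = 3×(+1.49) − 2×(+1.39) = +1.690.
E° = +1.690 / 1 = +1.690 V.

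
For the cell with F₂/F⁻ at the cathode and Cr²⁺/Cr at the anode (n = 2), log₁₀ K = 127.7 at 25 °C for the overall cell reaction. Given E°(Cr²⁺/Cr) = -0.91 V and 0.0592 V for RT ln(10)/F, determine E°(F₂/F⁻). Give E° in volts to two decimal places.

E°cell = (0.0592/n)·log K = (0.0592/2)(127.7) = +3.780 V.
Since F₂/F⁻ is the cathode and Cr²⁺/Cr the anode, E°cell = E°(F₂/F⁻) − E°(Cr²⁺/Cr).
So E°(F₂/F⁻) = E°cell + E°(Cr²⁺/Cr) = +3.780 + (-0.91) = +2.87 V.

+2.87 V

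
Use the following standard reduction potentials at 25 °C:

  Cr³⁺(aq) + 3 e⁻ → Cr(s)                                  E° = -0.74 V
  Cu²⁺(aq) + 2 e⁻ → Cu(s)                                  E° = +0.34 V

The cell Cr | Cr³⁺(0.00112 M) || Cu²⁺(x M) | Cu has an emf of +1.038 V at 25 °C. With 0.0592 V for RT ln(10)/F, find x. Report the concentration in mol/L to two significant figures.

0.00041 M

Cu²⁺/Cu is the cathode, Cr³⁺/Cr the anode: E°cell = +1.08 V, n = 6.
Overall reaction: 3 Cu²⁺(aq) + 2 Cr(s) → 3 Cu(s) + 2 Cr³⁺(aq); Q = [Cr³⁺]^2/[Cu²⁺]^3.
From E = E° − (0.0592/n) log Q: log Q = (E° − E)·n/0.0592 = (+1.08 − (+1.038))·6/0.0592 = 4.2568.
So 3·log[Cu²⁺] = 2·log(0.00112) − log Q = -5.9016 − (4.2568) = -10.1584; log[Cu²⁺] = -10.1584 / 3 = -3.3861; [Cu²⁺] = 10^(-3.3861) ≈ 0.00041 M.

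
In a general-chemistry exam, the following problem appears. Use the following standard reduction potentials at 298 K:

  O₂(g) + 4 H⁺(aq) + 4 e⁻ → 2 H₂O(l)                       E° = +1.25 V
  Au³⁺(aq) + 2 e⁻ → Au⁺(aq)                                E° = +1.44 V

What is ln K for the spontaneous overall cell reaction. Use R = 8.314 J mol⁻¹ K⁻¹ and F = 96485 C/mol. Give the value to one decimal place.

Cathode: Au³⁺/Au⁺; anode: O₂/H₂O. E°cell = (+1.44) − (+1.25) = +0.19 V, with n = 4.
ΔG° = −nFE° = −RT ln K, so ln K = nFE°/(RT) = (4)(96485)(+0.19) / ((8.314)(298)) = 29.597.

29.6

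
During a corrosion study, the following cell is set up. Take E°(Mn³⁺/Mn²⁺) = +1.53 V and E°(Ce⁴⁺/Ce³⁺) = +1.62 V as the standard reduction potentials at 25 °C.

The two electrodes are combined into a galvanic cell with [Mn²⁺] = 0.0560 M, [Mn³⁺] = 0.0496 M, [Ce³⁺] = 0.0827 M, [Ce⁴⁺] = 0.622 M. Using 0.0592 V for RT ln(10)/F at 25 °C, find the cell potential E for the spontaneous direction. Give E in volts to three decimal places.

Ce⁴⁺/Ce³⁺ is the cathode (higher E°), Mn³⁺/Mn²⁺ the anode: E°cell = +1.62 − (+1.53) = +0.09 V, n = 1.
Overall: Ce⁴⁺(aq) + Mn²⁺(aq) → Ce³⁺(aq) + Mn³⁺(aq)
Q = [Ce³⁺]·[Mn³⁺] / ([Ce⁴⁺]·[Mn²⁺]); log Q = -0.929.
E = E° − (0.0592/n) log Q = +0.09 − (0.0592/1)(-0.929) = +0.145 V.

+0.145 V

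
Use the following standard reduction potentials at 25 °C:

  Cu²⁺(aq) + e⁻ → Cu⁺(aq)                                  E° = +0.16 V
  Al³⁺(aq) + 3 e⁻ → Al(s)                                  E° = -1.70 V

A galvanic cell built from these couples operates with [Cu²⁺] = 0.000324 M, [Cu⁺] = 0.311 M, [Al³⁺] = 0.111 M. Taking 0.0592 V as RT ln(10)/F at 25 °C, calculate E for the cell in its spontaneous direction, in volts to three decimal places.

Cu²⁺/Cu⁺ is the cathode (higher E°), Al³⁺/Al the anode: E°cell = +0.16 − (-1.70) = +1.86 V, n = 3.
Overall: 3 Cu²⁺(aq) + Al(s) → 3 Cu⁺(aq) + Al³⁺(aq)
Q = [Cu⁺]^3·[Al³⁺] / ([Cu²⁺]^3); log Q = 7.992.
E = E° − (0.0592/n) log Q = +1.86 − (0.0592/3)(7.992) = +1.702 V.

+1.702 V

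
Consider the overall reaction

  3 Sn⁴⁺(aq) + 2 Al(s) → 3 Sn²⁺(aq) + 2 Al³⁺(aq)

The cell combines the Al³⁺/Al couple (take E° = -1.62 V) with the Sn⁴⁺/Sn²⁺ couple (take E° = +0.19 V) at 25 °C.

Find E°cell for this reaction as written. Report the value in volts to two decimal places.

The Sn⁴⁺/Sn²⁺ couple has the higher reduction potential, so it is the cathode; Al³⁺/Al is oxidised at the anode.
E°cell = E°(cathode) − E°(anode) = (+0.19) − (-1.62) = +1.81 V.
Since E°cell > 0, the reaction is spontaneous under standard conditions.

+1.81 V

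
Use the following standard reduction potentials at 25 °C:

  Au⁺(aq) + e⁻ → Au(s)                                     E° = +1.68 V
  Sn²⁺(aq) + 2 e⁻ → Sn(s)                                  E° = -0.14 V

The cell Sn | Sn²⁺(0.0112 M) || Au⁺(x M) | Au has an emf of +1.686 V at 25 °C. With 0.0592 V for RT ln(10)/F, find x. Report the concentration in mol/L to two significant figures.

Au⁺/Au is the cathode, Sn²⁺/Sn the anode: E°cell = +1.82 V, n = 2.
Overall reaction: 2 Au⁺(aq) + Sn(s) → 2 Au(s) + Sn²⁺(aq); Q = [Sn²⁺]^1/[Au⁺]^2.
From E = E° − (0.0592/n) log Q: log Q = (E° − E)·n/0.0592 = (+1.82 − (+1.686))·2/0.0592 = 4.5270.
So 2·log[Au⁺] = 1·log(0.0112) − log Q = -1.9508 − (4.5270) = -6.4778; log[Au⁺] = -6.4778 / 2 = -3.2389; [Au⁺] = 10^(-3.2389) ≈ 0.00058 M.

0.00058 M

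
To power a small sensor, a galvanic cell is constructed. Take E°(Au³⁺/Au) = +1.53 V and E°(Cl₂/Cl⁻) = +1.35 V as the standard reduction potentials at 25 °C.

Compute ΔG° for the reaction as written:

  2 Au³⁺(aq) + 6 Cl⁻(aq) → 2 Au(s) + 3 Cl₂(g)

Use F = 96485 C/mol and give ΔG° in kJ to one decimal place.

As written, Au³⁺/Au is reduced (cathode) and Cl₂/Cl⁻ is oxidised (anode), so E°cell = (+1.53) − (+1.35) = +0.18 V.
Balancing electrons gives n = 6.
ΔG° = −nFE° = −(6)(96485)(+0.18) = -104,204 J = -104.2 kJ.

-104.2 kJ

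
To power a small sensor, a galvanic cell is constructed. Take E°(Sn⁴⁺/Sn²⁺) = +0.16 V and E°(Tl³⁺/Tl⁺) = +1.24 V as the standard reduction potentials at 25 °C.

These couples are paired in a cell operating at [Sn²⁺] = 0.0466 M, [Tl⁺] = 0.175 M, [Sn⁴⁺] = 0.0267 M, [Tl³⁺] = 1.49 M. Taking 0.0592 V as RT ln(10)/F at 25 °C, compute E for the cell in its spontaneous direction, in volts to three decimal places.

Tl³⁺/Tl⁺ is the cathode (higher E°), Sn⁴⁺/Sn²⁺ the anode: E°cell = +1.24 − (+0.16) = +1.08 V, n = 2.
Overall: Tl³⁺(aq) + Sn²⁺(aq) → Tl⁺(aq) + Sn⁴⁺(aq)
Q = [Tl⁺]·[Sn⁴⁺] / ([Tl³⁺]·[Sn²⁺]); log Q = -1.172.
E = E° − (0.0592/n) log Q = +1.08 − (0.0592/2)(-1.172) = +1.115 V.

+1.115 V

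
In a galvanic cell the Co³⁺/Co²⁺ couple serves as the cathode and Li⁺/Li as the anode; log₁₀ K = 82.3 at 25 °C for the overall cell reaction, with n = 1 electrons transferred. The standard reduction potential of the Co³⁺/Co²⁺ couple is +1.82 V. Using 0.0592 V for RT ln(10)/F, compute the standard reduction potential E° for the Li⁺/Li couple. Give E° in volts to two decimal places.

E°cell = (0.0592/n)·log K = (0.0592/1)(82.3) = +4.872 V.
Since Co³⁺/Co²⁺ is the cathode and Li⁺/Li the anode, E°cell = E°(Co³⁺/Co²⁺) − E°(Li⁺/Li).
So E°(Li⁺/Li) = E°(Co³⁺/Co²⁺) − E°cell = (+1.82) − (+4.872) = -3.05 V.

-3.05 V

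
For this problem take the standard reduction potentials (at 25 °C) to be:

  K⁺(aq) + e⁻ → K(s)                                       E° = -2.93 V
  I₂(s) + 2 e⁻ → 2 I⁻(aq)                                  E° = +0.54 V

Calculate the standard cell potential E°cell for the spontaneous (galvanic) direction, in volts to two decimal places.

The I₂/I⁻ couple has the higher reduction potential, so it is the cathode; K⁺/K is oxidised at the anode.
E°cell = E°(cathode) − E°(anode) = (+0.54) − (-2.93) = +3.47 V.

+3.47 V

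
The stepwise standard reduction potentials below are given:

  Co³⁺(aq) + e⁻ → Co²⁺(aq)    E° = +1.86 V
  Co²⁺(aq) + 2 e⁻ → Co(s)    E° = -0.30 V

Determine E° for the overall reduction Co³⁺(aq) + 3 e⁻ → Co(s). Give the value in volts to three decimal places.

+0.420 V

Adding the free-energy changes (−nFE°) of the two steps gives −n₃FE°₃ = −n₁FE°₁ − n₂FE°₂.
E°₃ = (1×+1.86 + 2×-0.30) / 3 = (+1.260) / 3 = +0.420 V.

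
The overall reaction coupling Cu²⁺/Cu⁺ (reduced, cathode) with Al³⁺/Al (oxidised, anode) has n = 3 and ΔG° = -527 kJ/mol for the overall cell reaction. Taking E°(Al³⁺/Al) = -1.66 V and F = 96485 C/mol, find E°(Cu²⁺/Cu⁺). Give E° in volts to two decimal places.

E°cell = −ΔG°/(nF) = −(-527×10³)/((3)(96485)) = +1.821 V.
Since Cu²⁺/Cu⁺ is the cathode and Al³⁺/Al the anode, E°cell = E°(Cu²⁺/Cu⁺) − E°(Al³⁺/Al).
So E°(Cu²⁺/Cu⁺) = E°cell + E°(Al³⁺/Al) = +1.821 + (-1.66) = +0.16 V.

+0.16 V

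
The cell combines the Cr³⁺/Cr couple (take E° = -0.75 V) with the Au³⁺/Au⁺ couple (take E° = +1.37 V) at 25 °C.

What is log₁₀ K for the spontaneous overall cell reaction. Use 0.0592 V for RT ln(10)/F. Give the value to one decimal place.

Cathode: Au³⁺/Au⁺; anode: Cr³⁺/Cr. E°cell = +2.12 V, n = 6.
log K = nE°cell / 0.0592 = (6)(+2.12) / 0.0592 = 214.9.

214.9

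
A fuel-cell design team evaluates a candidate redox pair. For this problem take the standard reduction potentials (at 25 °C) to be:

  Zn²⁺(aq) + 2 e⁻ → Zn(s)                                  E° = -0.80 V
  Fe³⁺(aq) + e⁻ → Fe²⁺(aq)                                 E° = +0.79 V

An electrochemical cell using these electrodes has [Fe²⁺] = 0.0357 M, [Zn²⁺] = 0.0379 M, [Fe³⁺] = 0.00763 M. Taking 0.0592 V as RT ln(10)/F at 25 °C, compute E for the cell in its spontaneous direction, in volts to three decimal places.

+1.592 V

Fe³⁺/Fe²⁺ is the cathode (higher E°), Zn²⁺/Zn the anode: E°cell = +0.79 − (-0.80) = +1.59 V, n = 2.
Overall: 2 Fe³⁺(aq) + Zn(s) → 2 Fe²⁺(aq) + Zn²⁺(aq)
Q = [Fe²⁺]^2·[Zn²⁺] / ([Fe³⁺]^2); log Q = -0.081.
E = E° − (0.0592/n) log Q = +1.59 − (0.0592/2)(-0.081) = +1.592 V.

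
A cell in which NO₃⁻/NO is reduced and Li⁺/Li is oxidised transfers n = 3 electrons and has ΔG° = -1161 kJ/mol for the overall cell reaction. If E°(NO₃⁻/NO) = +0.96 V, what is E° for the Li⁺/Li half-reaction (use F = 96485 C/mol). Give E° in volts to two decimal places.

-3.05 V

E°cell = −ΔG°/(nF) = −(-1161×10³)/((3)(96485)) = +4.011 V.
Since NO₃⁻/NO is the cathode and Li⁺/Li the anode, E°cell = E°(NO₃⁻/NO) − E°(Li⁺/Li).
So E°(Li⁺/Li) = E°(NO₃⁻/NO) − E°cell = (+0.96) − (+4.011) = -3.05 V.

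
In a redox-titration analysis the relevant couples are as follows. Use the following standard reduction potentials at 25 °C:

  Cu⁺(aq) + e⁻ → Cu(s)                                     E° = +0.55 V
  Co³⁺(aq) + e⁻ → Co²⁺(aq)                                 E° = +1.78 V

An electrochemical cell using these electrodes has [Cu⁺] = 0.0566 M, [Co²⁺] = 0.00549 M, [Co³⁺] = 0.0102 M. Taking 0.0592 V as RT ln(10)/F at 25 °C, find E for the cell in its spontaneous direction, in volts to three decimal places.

Co³⁺/Co²⁺ is the cathode (higher E°), Cu⁺/Cu the anode: E°cell = +1.78 − (+0.55) = +1.23 V, n = 1.
Overall: Co³⁺(aq) + Cu(s) → Co²⁺(aq) + Cu⁺(aq)
Q = [Co²⁺]·[Cu⁺] / ([Co³⁺]); log Q = -1.516.
E = E° − (0.0592/n) log Q = +1.23 − (0.0592/1)(-1.516) = +1.320 V.

+1.320 V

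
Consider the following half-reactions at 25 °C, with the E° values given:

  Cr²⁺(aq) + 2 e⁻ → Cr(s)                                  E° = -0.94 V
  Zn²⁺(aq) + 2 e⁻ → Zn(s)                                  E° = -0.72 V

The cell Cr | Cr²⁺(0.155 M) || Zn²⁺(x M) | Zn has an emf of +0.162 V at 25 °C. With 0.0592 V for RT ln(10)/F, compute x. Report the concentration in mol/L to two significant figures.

Zn²⁺/Zn is the cathode, Cr²⁺/Cr the anode: E°cell = +0.22 V, n = 2.
Overall reaction: Zn²⁺(aq) + Cr(s) → Zn(s) + Cr²⁺(aq); Q = [Cr²⁺]^1/[Zn²⁺]^1.
From E = E° − (0.0592/n) log Q: log Q = (E° − E)·n/0.0592 = (+0.22 − (+0.162))·2/0.0592 = 1.9595.
So 1·log[Zn²⁺] = 1·log(0.155) − log Q = -0.8097 − (1.9595) = -2.7692; [Zn²⁺] = 10^(-2.7692) ≈ 0.0017 M.

0.0017 M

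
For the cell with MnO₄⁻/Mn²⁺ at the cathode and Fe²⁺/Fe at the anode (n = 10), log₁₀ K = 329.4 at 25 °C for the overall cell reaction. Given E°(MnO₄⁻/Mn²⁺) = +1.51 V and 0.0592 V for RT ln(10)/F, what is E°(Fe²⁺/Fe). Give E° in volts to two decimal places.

E°cell = (0.0592/n)·log K = (0.0592/10)(329.4) = +1.950 V.
Since MnO₄⁻/Mn²⁺ is the cathode and Fe²⁺/Fe the anode, E°cell = E°(MnO₄⁻/Mn²⁺) − E°(Fe²⁺/Fe).
So E°(Fe²⁺/Fe) = E°(MnO₄⁻/Mn²⁺) − E°cell = (+1.51) − (+1.950) = -0.44 V.

-0.44 V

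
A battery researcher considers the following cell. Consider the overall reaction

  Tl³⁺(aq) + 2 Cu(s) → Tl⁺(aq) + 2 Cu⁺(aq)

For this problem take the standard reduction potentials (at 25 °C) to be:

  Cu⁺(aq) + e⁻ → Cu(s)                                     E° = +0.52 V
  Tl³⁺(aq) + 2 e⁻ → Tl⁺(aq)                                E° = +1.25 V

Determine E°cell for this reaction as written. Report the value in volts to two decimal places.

+0.73 V

The Tl³⁺/Tl⁺ couple has the higher reduction potential, so it is the cathode; Cu⁺/Cu is oxidised at the anode.
E°cell = E°(cathode) − E°(anode) = (+1.25) − (+0.52) = +0.73 V.
Since E°cell > 0, the reaction is spontaneous under standard conditions.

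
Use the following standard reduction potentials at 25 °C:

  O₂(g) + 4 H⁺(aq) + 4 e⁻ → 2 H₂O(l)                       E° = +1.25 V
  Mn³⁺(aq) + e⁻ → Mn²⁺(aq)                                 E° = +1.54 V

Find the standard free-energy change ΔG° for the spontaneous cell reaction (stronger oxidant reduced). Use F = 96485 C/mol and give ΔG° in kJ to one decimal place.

-111.9 kJ

Mn³⁺/Mn²⁺ (E° = +1.54 V) is the cathode; O₂/H₂O (E° = +1.25 V) is the anode, so E°cell = +0.29 V.
Balancing electrons gives n = 4 (lcm of 1 and 4).
ΔG° = −nFE° = −(4)(96485)(+0.29) = -111,923 J = -111.9 kJ.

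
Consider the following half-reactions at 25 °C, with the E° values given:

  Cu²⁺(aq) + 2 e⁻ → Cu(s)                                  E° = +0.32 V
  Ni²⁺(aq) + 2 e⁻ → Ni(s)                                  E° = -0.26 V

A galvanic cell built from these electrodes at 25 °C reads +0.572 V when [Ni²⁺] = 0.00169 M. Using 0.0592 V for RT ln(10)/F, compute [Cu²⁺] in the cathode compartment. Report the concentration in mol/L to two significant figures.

Cu²⁺/Cu is the cathode, Ni²⁺/Ni the anode: E°cell = +0.58 V, n = 2.
Overall reaction: Cu²⁺(aq) + Ni(s) → Cu(s) + Ni²⁺(aq); Q = [Ni²⁺]^1/[Cu²⁺]^1.
From E = E° − (0.0592/n) log Q: log Q = (E° − E)·n/0.0592 = (+0.58 − (+0.572))·2/0.0592 = 0.2703.
So 1·log[Cu²⁺] = 1·log(0.00169) − log Q = -2.7721 − (0.2703) = -3.0424; [Cu²⁺] = 10^(-3.0424) ≈ 0.00091 M.

0.00091 M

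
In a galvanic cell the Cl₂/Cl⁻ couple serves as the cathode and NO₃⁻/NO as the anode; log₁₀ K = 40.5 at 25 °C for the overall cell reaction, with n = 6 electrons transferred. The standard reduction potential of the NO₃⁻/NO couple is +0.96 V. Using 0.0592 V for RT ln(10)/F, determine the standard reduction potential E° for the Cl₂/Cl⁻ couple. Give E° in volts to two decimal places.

+1.36 V

E°cell = (0.0592/n)·log K = (0.0592/6)(40.5) = +0.400 V.
Since Cl₂/Cl⁻ is the cathode and NO₃⁻/NO the anode, E°cell = E°(Cl₂/Cl⁻) − E°(NO₃⁻/NO).
So E°(Cl₂/Cl⁻) = E°cell + E°(NO₃⁻/NO) = +0.400 + (+0.96) = +1.36 V.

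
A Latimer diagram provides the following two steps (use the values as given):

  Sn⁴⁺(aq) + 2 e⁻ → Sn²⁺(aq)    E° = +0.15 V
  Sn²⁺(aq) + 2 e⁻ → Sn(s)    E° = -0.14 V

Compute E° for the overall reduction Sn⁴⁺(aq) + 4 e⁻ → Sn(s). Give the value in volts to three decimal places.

Since ΔG° = −nFE° is additive over sequential reductions, n₃E°₃ = n₁E°₁ + n₂E°₂.
E°₃ = (2×+0.15 + 2×-0.14) / 4 = (+0.020) / 4 = +0.005 V.

+0.005 V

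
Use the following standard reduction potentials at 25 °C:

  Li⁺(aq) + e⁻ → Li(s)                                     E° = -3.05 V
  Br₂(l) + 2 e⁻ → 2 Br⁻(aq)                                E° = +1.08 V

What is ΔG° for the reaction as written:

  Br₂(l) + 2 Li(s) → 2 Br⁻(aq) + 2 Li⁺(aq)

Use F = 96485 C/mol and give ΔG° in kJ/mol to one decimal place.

As written, Br₂/Br⁻ is reduced (cathode) and Li⁺/Li is oxidised (anode), so E°cell = (+1.08) − (-3.05) = +4.13 V.
Balancing electrons gives n = 2.
ΔG° = −nFE° = −(2)(96485)(+4.13) = -796,966 J = -797.0 kJ/mol.

-797.0 kJ/mol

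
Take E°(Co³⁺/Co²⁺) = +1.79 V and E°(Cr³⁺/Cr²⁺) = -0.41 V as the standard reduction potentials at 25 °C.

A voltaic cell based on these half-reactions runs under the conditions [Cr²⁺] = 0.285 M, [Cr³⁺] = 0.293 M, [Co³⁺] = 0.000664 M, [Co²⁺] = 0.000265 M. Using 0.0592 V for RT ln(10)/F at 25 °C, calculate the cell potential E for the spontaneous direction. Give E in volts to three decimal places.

Co³⁺/Co²⁺ is the cathode (higher E°), Cr³⁺/Cr²⁺ the anode: E°cell = +1.79 − (-0.41) = +2.20 V, n = 1.
Overall: Co³⁺(aq) + Cr²⁺(aq) → Co²⁺(aq) + Cr³⁺(aq)
Q = [Co²⁺]·[Cr³⁺] / ([Co³⁺]·[Cr²⁺]); log Q = -0.387.
E = E° − (0.0592/n) log Q = +2.20 − (0.0592/1)(-0.387) = +2.223 V.

+2.223 V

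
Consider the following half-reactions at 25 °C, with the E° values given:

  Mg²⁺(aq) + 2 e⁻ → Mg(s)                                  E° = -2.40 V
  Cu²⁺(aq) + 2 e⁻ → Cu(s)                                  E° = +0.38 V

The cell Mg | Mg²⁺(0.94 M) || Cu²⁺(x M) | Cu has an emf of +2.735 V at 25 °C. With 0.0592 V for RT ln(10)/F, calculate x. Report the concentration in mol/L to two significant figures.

Cu²⁺/Cu is the cathode, Mg²⁺/Mg the anode: E°cell = +2.78 V, n = 2.
Overall reaction: Cu²⁺(aq) + Mg(s) → Cu(s) + Mg²⁺(aq); Q = [Mg²⁺]^1/[Cu²⁺]^1.
From E = E° − (0.0592/n) log Q: log Q = (E° − E)·n/0.0592 = (+2.78 − (+2.735))·2/0.0592 = 1.5203.
So 1·log[Cu²⁺] = 1·log(0.94) − log Q = -0.0269 − (1.5203) = -1.5472; [Cu²⁺] = 10^(-1.5472) ≈ 0.028 M.

0.028 M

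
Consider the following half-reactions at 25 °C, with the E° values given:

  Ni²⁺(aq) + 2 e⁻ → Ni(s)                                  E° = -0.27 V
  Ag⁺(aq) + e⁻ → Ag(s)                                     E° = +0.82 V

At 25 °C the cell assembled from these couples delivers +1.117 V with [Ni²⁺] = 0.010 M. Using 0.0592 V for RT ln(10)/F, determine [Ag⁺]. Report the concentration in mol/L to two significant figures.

Ag⁺/Ag is the cathode, Ni²⁺/Ni the anode: E°cell = +1.09 V, n = 2.
Overall reaction: 2 Ag⁺(aq) + Ni(s) → 2 Ag(s) + Ni²⁺(aq); Q = [Ni²⁺]^1/[Ag⁺]^2.
From E = E° − (0.0592/n) log Q: log Q = (E° − E)·n/0.0592 = (+1.09 − (+1.117))·2/0.0592 = -0.9122.
So 2·log[Ag⁺] = 1·log(0.01) − log Q = -2.0000 − (-0.9122) = -1.0878; log[Ag⁺] = -1.0878 / 2 = -0.5439; [Ag⁺] = 10^(-0.5439) ≈ 0.29 M.

0.29 M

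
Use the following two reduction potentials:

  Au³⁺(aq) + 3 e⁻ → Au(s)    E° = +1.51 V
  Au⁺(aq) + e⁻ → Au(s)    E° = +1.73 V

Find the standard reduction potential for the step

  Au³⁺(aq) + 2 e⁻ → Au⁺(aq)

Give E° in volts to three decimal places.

Sequential free energies add, so n₃E°₃ = n₁E°₁ + n₂E°₂.
With n₃ = 3, and the known step contributing 1×(+1.73) V, the unknown satisfies 2·E° = 3×(+1.51) − 1×(+1.73) = +2.800.
E° = +2.800 / 2 = +1.400 V.

+1.400 V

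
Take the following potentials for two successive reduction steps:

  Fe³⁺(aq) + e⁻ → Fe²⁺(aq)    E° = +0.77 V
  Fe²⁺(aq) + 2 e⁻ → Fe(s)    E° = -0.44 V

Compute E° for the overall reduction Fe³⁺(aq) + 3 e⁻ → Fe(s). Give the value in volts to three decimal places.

Adding the free-energy changes (−nFE°) of the two steps gives −n₃FE°₃ = −n₁FE°₁ − n₂FE°₂.
E°₃ = (1×+0.77 + 2×-0.44) / 3 = (-0.110) / 3 = -0.037 V.
Simply averaging or adding the two E° values would be wrong; the electron-weighted sum is required.

-0.037 V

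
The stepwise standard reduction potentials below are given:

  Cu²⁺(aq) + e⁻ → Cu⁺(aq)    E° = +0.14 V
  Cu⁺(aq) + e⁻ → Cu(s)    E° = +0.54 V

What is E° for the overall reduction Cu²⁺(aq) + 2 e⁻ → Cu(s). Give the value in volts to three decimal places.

Standard free energies of sequential steps add: ΔG°₃ = ΔG°₁ + ΔG°₂, so n₃E°₃ = n₁E°₁ + n₂E°₂.
E°₃ = (1×+0.14 + 1×+0.54) / 2 = (+0.680) / 2 = +0.340 V.

+0.340 V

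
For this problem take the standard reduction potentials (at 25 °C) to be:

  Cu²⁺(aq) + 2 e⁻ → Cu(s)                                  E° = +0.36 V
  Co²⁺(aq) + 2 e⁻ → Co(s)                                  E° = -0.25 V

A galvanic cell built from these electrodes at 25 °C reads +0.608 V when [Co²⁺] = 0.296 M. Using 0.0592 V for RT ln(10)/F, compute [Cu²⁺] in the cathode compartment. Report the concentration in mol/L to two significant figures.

0.25 M

Cu²⁺/Cu is the cathode, Co²⁺/Co the anode: E°cell = +0.61 V, n = 2.
Overall reaction: Cu²⁺(aq) + Co(s) → Cu(s) + Co²⁺(aq); Q = [Co²⁺]^1/[Cu²⁺]^1.
From E = E° − (0.0592/n) log Q: log Q = (E° − E)·n/0.0592 = (+0.61 − (+0.608))·2/0.0592 = 0.0676.
So 1·log[Cu²⁺] = 1·log(0.296) − log Q = -0.5287 − (0.0676) = -0.5963; [Cu²⁺] = 10^(-0.5963) ≈ 0.25 M.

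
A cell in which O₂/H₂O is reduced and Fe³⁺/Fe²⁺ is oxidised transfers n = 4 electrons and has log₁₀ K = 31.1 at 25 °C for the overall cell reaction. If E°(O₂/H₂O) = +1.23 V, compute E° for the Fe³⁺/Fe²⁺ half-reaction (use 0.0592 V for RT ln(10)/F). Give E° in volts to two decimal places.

+0.77 V

E°cell = (0.0592/n)·log K = (0.0592/4)(31.1) = +0.460 V.
Since O₂/H₂O is the cathode and Fe³⁺/Fe²⁺ the anode, E°cell = E°(O₂/H₂O) − E°(Fe³⁺/Fe²⁺).
So E°(Fe³⁺/Fe²⁺) = E°(O₂/H₂O) − E°cell = (+1.23) − (+0.460) = +0.77 V.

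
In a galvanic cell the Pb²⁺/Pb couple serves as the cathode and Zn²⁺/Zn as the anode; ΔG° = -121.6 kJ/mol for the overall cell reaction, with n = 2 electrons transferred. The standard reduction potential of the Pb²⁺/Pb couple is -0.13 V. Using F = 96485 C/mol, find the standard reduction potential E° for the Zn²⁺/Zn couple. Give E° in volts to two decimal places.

-0.76 V

E°cell = −ΔG°/(nF) = −(-121.6×10³)/((2)(96485)) = +0.630 V.
Since Pb²⁺/Pb is the cathode and Zn²⁺/Zn the anode, E°cell = E°(Pb²⁺/Pb) − E°(Zn²⁺/Zn).
So E°(Zn²⁺/Zn) = E°(Pb²⁺/Pb) − E°cell = (-0.13) − (+0.630) = -0.76 V.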